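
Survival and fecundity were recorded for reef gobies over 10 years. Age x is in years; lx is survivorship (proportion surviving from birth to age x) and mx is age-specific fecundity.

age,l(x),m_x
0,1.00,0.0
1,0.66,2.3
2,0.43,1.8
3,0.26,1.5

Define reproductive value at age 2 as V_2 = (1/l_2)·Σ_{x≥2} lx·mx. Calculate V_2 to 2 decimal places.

2.71

lx·mx for x ≥ 2: 0.774, 0.39 → sum = 1.164
V_2 = 1.164 / l_2 = 1.164 / 0.43 = 2.706977… → 2.71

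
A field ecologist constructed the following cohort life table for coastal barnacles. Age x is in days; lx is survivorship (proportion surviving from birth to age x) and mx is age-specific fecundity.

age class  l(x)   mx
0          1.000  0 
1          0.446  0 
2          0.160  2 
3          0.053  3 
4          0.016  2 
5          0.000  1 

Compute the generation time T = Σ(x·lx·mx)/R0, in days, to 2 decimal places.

2.44

lx·mx: 0, 0, 0.32, 0.159, 0.032, 0 → R0 = 0.511
x·lx·mx: 0, 0, 0.64, 0.477, 0.128, 0 → Σ = 1.245
T = 1.245 / 0.511 = 2.436399… → 2.44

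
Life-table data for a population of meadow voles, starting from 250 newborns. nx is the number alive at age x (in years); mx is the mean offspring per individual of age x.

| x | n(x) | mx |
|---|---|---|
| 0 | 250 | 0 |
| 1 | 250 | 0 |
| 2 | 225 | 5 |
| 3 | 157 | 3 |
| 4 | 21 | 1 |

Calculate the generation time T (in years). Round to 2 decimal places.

lx = nx/n0 = nx/250: 1, 1, 0.9, 0.628, 0.084
lx·mx: 0, 0, 4.5, 1.884, 0.084 → R0 = 6.468
x·lx·mx: 0, 0, 9, 5.652, 0.336 → Σ = 14.988
T = 14.988 / 6.468 = 2.317254… → 2.32

2.32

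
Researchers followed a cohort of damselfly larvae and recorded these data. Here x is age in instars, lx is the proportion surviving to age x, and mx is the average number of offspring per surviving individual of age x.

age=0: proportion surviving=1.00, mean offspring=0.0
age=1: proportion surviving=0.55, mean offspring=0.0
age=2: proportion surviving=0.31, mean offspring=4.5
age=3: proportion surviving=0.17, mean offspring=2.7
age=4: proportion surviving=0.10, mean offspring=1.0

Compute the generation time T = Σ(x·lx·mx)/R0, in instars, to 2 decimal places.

2.34

lx·mx: 0, 0, 1.395, 0.459, 0.1 → R0 = 1.954
x·lx·mx: 0, 0, 2.79, 1.377, 0.4 → Σ = 4.567
T = 4.567 / 1.954 = 2.337257… → 2.34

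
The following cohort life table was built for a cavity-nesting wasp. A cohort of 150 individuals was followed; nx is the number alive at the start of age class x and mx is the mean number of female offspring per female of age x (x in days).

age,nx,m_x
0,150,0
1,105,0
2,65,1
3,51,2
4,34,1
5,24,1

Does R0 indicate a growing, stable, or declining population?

lx = nx/n0 = nx/150: 1, 0.7, 0.43333…, 0.34, 0.22667…, 0.16
R0 = Σ lx·mx = 0 + 0 + 0.433333… + 0.68 + 0.226667… + 0.16 = 1.5…
R0 > 1, so the population is growing.

growing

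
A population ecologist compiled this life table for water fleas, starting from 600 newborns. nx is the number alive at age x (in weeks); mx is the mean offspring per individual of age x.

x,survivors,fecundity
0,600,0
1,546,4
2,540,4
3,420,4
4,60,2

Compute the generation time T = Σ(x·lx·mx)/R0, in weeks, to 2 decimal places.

lx = nx/n0 = nx/600: 1, 0.91, 0.9, 0.7, 0.1
lx·mx: 0, 3.64, 3.6, 2.8, 0.2 → R0 = 10.24
x·lx·mx: 0, 3.64, 7.2, 8.4, 0.8 → Σ = 20.04
T = 20.04 / 10.24 = 1.957031… → 1.96

1.96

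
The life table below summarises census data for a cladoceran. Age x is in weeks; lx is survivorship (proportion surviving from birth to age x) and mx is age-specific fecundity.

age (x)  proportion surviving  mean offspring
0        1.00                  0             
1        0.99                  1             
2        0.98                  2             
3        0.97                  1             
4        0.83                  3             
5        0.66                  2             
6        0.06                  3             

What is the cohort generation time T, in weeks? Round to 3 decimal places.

3.219

lx·mx: 0, 0.99, 1.96, 0.97, 2.49, 1.32, 0.18 → R0 = 7.91
x·lx·mx: 0, 0.99, 3.92, 2.91, 9.96, 6.6, 1.08 → Σ = 25.46
T = 25.46 / 7.91 = 3.21871… → 3.219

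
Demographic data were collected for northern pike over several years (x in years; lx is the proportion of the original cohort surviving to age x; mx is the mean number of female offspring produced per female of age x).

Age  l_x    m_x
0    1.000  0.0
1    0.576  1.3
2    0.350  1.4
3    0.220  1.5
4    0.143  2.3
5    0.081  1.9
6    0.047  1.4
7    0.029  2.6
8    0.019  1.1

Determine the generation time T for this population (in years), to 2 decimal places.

2.66

lx·mx: 0, 0.7488, 0.49, 0.33, 0.3289, 0.1539, 0.0658, 0.0754, 0.0209 → R0 = 2.2137
x·lx·mx: 0, 0.7488, 0.98, 0.99, 1.3156, 0.7695, 0.3948, 0.5278, 0.1672 → Σ = 5.8937
T = 5.8937 / 2.2137 = 2.662375… → 2.66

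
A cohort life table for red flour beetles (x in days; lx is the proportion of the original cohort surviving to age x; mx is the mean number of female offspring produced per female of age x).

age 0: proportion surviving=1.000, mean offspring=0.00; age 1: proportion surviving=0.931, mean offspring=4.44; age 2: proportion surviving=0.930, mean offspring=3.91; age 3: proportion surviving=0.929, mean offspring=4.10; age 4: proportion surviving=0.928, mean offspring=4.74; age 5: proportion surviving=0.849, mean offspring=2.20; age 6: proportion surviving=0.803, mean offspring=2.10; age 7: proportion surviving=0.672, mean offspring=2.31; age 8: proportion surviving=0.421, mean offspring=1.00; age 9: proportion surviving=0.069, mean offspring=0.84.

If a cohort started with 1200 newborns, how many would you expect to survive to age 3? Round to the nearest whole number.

1115

Expected survivors = N0 · l_3 = 1200 × 0.929 = 1114.8 → 1115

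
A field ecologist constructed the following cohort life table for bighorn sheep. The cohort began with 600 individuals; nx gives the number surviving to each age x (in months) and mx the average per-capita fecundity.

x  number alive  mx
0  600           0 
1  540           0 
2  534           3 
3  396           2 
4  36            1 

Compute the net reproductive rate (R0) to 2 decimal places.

lx = nx/n0 = nx/600: 1, 0.9, 0.89, 0.66, 0.06
lx·mx by age: 0, 0, 2.67, 1.32, 0.06
R0 = Σ lx·mx = 4.05 → 4.05

4.05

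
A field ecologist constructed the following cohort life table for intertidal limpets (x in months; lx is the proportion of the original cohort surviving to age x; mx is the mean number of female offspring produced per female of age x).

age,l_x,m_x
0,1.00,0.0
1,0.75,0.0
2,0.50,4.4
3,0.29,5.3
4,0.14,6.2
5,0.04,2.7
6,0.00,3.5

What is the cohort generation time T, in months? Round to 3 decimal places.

lx·mx: 0, 0, 2.2, 1.537, 0.868, 0.108, 0 → R0 = 4.713
x·lx·mx: 0, 0, 4.4, 4.611, 3.472, 0.54, 0 → Σ = 13.023
T = 13.023 / 4.713 = 2.763208… → 2.763

2.763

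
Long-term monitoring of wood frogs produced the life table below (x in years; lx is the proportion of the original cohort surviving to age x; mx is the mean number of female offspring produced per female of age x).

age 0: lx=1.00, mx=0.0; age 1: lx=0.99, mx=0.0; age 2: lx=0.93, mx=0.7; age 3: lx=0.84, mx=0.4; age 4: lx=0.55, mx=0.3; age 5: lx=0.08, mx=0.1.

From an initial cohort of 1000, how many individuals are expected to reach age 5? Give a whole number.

Expected survivors = N0 · l_5 = 1000 × 0.08 = 80 → 80

80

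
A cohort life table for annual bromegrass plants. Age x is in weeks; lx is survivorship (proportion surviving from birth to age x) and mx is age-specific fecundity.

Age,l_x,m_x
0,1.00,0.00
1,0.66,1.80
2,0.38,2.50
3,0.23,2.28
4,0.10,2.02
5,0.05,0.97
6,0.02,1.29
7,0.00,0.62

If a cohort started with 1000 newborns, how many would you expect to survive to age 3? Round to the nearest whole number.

230

Expected survivors = N0 · l_3 = 1000 × 0.23 = 230 → 230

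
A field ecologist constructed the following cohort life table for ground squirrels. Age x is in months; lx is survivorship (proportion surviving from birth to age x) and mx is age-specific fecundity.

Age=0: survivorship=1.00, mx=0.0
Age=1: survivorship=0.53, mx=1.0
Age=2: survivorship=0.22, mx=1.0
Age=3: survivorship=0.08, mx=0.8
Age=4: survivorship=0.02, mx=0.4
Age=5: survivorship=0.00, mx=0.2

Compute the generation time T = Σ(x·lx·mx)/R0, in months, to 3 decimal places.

1.453

lx·mx: 0, 0.53, 0.22, 0.064, 0.008, 0 → R0 = 0.822
x·lx·mx: 0, 0.53, 0.44, 0.192, 0.032, 0 → Σ = 1.194
T = 1.194 / 0.822 = 1.452555… → 1.453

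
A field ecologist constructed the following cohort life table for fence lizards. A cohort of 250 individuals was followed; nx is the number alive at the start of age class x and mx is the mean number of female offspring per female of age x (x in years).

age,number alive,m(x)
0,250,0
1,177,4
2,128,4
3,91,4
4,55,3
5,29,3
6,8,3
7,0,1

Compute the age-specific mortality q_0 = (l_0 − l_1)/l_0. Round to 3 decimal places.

lx = nx/n0 = nx/250: 1, 0.708, 0.512, 0.364, 0.22, 0.116, 0.032, 0
q_0 = (l_0 − l_1) / l_0 = (1 − 0.708) / 1
     = 0.292 / 1 = 0.292 → 0.292

0.292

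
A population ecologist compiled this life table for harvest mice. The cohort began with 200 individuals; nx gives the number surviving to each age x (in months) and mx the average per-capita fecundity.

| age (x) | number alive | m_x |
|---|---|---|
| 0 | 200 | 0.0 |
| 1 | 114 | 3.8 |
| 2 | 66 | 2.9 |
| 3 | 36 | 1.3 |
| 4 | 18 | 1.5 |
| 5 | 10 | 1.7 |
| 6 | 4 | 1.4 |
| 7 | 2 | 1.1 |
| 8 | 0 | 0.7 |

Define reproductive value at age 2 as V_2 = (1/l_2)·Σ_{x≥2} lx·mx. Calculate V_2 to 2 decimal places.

lx = nx/n0 = nx/200: 1, 0.57, 0.33, 0.18, 0.09, 0.05, 0.02, 0.01, 0
lx·mx for x ≥ 2: 0.957, 0.234, 0.135, 0.085, 0.028, 0.011, 0 → sum = 1.45
V_2 = 1.45 / l_2 = 1.45 / 0.33 = 4.393939… → 4.39

4.39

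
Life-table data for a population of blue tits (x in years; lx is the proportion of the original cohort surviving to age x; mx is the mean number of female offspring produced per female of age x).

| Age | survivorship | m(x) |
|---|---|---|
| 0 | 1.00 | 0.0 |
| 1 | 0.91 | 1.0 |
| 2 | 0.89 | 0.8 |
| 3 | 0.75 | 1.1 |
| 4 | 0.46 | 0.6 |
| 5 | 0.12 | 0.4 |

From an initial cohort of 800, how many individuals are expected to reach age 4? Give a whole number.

368

Expected survivors = N0 · l_4 = 800 × 0.46 = 368 → 368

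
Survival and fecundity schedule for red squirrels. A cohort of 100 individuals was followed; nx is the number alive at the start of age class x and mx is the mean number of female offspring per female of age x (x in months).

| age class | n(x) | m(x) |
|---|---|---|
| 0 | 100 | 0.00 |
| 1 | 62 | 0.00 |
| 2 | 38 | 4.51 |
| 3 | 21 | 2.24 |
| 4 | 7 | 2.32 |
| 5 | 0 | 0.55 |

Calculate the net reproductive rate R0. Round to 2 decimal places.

2.35

lx = nx/n0 = nx/100: 1, 0.62, 0.38, 0.21, 0.07, 0
lx·mx by age: 0, 0, 1.7138, 0.4704, 0.1624, 0
R0 = Σ lx·mx = 2.3466 → 2.35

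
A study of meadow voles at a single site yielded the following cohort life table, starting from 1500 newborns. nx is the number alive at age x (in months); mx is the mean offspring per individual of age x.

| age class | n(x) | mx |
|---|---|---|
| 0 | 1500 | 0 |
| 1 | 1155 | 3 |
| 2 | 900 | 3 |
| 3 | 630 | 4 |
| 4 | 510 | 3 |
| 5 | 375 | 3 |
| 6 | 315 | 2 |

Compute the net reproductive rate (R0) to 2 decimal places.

7.98

lx = nx/n0 = nx/1500: 1, 0.77, 0.6, 0.42, 0.34, 0.25, 0.21
lx·mx by age: 0, 2.31, 1.8, 1.68, 1.02, 0.75, 0.42
R0 = Σ lx·mx = 7.98 → 7.98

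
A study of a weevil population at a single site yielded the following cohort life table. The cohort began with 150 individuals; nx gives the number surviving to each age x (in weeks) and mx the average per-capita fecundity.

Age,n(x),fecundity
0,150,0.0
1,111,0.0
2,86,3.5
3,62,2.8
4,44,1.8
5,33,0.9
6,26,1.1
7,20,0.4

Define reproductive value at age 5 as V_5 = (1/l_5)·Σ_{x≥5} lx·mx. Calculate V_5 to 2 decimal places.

lx = nx/n0 = nx/150: 1, 0.74, 0.57333…, 0.41333…, 0.29333…, 0.22, 0.17333…, 0.13333…
lx·mx for x ≥ 5: 0.198, 0.190667…, 0.053333… → sum = 0.442…
V_5 = 0.442… / l_5 = 0.442… / 0.22 = 2.009091… → 2.01

2.01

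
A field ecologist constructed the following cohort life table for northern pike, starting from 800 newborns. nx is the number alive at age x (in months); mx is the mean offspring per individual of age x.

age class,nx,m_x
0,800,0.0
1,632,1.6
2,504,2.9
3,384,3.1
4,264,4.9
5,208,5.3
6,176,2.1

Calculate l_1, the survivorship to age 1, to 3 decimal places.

l_1 = n_1/n_0 = 632/800 = 0.79 → 0.790

0.790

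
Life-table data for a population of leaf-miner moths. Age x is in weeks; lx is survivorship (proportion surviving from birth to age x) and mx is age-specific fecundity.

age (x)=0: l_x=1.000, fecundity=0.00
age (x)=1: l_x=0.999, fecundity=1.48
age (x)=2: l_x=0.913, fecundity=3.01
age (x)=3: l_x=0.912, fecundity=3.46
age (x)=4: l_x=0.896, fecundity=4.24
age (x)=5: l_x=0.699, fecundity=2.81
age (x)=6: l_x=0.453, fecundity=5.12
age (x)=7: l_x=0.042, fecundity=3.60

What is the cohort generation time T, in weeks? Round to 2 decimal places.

lx·mx: 0, 1.47852, 2.74813, 3.15552, 3.79904, 1.96419, 2.31936, 0.1512 → R0 = 15.61596
x·lx·mx: 0, 1.47852, 5.49626, 9.46656, 15.19616, 9.82095, 13.91616, 1.0584 → Σ = 56.43301
T = 56.43301 / 15.61596 = 3.613803… → 3.61

3.61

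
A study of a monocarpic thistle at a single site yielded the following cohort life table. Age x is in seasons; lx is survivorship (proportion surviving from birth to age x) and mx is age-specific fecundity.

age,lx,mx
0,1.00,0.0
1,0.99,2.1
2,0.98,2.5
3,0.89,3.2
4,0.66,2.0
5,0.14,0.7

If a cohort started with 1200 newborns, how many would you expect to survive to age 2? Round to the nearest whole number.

1176

Expected survivors = N0 · l_2 = 1200 × 0.98 = 1176 → 1176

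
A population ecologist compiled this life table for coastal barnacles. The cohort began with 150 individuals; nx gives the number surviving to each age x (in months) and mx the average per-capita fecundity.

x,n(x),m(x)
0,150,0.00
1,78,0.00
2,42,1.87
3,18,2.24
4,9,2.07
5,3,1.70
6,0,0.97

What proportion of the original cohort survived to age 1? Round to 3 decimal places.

0.520

l_1 = n_1/n_0 = 78/150 = 0.52 → 0.520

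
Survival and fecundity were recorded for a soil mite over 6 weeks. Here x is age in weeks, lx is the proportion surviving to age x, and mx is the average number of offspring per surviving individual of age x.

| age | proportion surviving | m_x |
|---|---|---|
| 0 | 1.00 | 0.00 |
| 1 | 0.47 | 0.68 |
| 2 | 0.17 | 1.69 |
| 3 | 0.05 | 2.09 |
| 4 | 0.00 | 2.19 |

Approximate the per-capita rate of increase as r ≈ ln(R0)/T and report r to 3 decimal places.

-0.201

R0 = Σ lx·mx = 0 + 0.3196 + 0.2873 + 0.1045 + 0 = 0.7114
Σ x·lx·mx = 1.2077; T = 1.2077/0.7114 = 1.69764…
r ≈ ln(R0)/T = ln(0.7114)/1.69764… = -0.20058… → -0.201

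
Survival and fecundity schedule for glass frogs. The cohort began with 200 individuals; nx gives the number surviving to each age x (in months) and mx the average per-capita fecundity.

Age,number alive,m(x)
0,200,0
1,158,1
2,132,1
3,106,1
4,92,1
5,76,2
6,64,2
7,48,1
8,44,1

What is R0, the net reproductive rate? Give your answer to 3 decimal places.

lx = nx/n0 = nx/200: 1, 0.79, 0.66, 0.53, 0.46, 0.38, 0.32, 0.24, 0.22
lx·mx by age: 0, 0.79, 0.66, 0.53, 0.46, 0.76, 0.64, 0.24, 0.22
R0 = Σ lx·mx = 4.3 → 4.300

4.300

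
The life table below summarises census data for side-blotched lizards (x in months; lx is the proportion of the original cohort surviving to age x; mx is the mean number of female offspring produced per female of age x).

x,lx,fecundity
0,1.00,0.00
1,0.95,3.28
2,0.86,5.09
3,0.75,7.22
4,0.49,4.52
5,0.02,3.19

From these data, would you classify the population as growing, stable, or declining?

R0 = Σ lx·mx = 0 + 3.116 + 4.3774 + 5.415 + 2.2148 + 0.0638 = 15.187
R0 > 1, so the population is growing.

growing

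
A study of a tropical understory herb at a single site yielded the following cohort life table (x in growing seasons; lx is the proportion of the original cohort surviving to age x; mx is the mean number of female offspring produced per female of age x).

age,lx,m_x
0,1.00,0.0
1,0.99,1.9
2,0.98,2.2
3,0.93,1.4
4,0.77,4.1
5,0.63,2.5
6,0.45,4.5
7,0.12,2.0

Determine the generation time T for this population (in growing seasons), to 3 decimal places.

lx·mx: 0, 1.881, 2.156, 1.302, 3.157, 1.575, 2.025, 0.24 → R0 = 12.336
x·lx·mx: 0, 1.881, 4.312, 3.906, 12.628, 7.875, 12.15, 1.68 → Σ = 44.432
T = 44.432 / 12.336 = 3.601816… → 3.602

3.602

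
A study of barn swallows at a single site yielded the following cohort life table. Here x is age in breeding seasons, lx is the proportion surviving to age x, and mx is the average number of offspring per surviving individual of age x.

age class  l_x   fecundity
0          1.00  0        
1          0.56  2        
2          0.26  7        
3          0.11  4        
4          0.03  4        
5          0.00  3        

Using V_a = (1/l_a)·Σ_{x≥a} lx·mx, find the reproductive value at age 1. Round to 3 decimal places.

lx·mx for x ≥ 1: 1.12, 1.82, 0.44, 0.12, 0 → sum = 3.5
V_1 = 3.5 / l_1 = 3.5 / 0.56 = 6.25 → 6.250

6.250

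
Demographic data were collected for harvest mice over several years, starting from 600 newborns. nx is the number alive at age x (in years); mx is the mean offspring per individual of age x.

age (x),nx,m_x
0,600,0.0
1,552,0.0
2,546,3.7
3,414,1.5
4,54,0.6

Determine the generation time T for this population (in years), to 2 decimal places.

lx = nx/n0 = nx/600: 1, 0.92, 0.91, 0.69, 0.09
lx·mx: 0, 0, 3.367, 1.035, 0.054 → R0 = 4.456
x·lx·mx: 0, 0, 6.734, 3.105, 0.216 → Σ = 10.055
T = 10.055 / 4.456 = 2.256508… → 2.26

2.26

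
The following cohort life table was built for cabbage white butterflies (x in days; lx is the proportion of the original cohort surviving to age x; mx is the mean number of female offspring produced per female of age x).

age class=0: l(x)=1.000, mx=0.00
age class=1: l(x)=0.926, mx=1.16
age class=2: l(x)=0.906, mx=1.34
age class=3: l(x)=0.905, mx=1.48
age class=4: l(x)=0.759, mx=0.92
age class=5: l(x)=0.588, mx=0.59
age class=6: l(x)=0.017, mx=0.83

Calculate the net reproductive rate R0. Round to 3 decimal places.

lx·mx by age: 0, 1.07416, 1.21404, 1.3394, 0.69828, 0.34692, 0.01411
R0 = Σ lx·mx = 4.68691 → 4.687

4.687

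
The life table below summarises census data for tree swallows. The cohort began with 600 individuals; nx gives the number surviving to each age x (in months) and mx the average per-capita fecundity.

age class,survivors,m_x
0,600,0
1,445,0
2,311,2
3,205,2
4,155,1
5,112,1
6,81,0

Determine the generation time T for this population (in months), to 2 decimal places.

2.81

lx = nx/n0 = nx/600: 1, 0.74167…, 0.51833…, 0.34167…, 0.25833…, 0.18667…, 0.135
lx·mx: 0, 0, 1.036667…, 0.683333…, 0.258333…, 0.186667…, 0 → R0 = 2.165…
x·lx·mx: 0, 0, 2.073333…, 2.05…, 1.033333…, 0.933333…, 0 → Σ = 6.09…
T = 6.09… / 2.165… = 2.812933… → 2.81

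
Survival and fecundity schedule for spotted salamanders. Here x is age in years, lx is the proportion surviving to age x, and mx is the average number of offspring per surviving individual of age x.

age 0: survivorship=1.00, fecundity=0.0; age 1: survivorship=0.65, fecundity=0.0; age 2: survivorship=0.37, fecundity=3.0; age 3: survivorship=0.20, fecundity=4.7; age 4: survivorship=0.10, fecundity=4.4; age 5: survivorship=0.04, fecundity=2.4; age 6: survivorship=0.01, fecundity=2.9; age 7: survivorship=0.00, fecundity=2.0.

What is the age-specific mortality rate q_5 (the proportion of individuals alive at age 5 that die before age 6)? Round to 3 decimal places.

q_5 = (l_5 − l_6) / l_5 = (0.04 − 0.01) / 0.04
     = 0.03 / 0.04 = 0.75 → 0.750

0.750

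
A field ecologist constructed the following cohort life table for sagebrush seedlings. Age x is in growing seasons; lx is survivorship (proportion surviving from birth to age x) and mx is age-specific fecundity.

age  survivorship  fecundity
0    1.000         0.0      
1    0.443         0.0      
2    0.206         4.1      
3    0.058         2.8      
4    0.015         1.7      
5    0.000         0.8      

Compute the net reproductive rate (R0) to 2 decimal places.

lx·mx by age: 0, 0, 0.8446, 0.1624, 0.0255, 0
R0 = Σ lx·mx = 1.0325 → 1.03

1.03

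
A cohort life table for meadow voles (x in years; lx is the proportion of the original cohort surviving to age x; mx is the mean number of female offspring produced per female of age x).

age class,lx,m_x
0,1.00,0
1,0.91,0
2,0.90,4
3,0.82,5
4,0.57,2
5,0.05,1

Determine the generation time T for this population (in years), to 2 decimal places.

lx·mx: 0, 0, 3.6, 4.1, 1.14, 0.05 → R0 = 8.89
x·lx·mx: 0, 0, 7.2, 12.3, 4.56, 0.25 → Σ = 24.31
T = 24.31 / 8.89 = 2.734533… → 2.73

2.73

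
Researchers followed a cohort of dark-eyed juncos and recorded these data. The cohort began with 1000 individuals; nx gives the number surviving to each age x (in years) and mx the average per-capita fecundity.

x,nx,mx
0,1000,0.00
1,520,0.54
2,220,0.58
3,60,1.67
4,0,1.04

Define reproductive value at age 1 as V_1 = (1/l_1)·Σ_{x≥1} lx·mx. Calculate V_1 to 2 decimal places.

0.98

lx = nx/n0 = nx/1000: 1, 0.52, 0.22, 0.06, 0
lx·mx for x ≥ 1: 0.2808, 0.1276, 0.1002, 0 → sum = 0.5086
V_1 = 0.5086 / l_1 = 0.5086 / 0.52 = 0.978077… → 0.98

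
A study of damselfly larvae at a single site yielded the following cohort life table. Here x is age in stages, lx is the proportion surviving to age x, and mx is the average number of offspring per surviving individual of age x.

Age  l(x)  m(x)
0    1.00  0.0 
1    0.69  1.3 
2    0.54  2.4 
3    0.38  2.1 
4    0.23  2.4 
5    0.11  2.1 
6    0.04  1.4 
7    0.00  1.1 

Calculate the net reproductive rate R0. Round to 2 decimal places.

lx·mx by age: 0, 0.897, 1.296, 0.798, 0.552, 0.231, 0.056, 0
R0 = Σ lx·mx = 3.83 → 3.83

3.83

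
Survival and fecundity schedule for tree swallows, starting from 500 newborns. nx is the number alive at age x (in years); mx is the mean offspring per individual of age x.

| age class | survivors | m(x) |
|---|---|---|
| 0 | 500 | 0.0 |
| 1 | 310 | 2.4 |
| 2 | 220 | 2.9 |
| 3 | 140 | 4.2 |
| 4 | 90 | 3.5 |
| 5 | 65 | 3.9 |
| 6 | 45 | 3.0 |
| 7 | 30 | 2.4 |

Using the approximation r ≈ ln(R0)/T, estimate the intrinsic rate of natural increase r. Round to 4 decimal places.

0.6132

lx = nx/n0 = nx/500: 1, 0.62, 0.44, 0.28, 0.18, 0.13, 0.09, 0.06
R0 = Σ lx·mx = 0 + 1.488 + 1.276 + 1.176 + 0.63 + 0.507 + 0.27 + 0.144 = 5.491
Σ x·lx·mx = 15.251; T = 15.251/5.491 = 2.77745…
r ≈ ln(R0)/T = ln(5.491)/2.77745… = 0.613191… → 0.6132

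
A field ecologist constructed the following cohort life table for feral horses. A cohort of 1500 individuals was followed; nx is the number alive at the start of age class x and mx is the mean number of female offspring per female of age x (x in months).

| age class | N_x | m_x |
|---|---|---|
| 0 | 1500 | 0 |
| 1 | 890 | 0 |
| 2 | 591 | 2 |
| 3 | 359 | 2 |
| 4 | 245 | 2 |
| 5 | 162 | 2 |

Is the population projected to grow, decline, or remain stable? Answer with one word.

growing

lx = nx/n0 = nx/1500: 1, 0.59333…, 0.394, 0.23933…, 0.16333…, 0.108
R0 = Σ lx·mx = 0 + 0 + 0.788 + 0.478667… + 0.326667… + 0.216 = 1.809333…
R0 > 1, so the population is growing.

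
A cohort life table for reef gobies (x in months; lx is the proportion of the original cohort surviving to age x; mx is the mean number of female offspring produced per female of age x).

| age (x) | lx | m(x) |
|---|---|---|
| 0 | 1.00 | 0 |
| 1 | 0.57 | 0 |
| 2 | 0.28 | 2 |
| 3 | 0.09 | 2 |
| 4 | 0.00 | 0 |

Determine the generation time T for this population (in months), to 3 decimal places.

lx·mx: 0, 0, 0.56, 0.18, 0 → R0 = 0.74
x·lx·mx: 0, 0, 1.12, 0.54, 0 → Σ = 1.66
T = 1.66 / 0.74 = 2.243243… → 2.243

2.243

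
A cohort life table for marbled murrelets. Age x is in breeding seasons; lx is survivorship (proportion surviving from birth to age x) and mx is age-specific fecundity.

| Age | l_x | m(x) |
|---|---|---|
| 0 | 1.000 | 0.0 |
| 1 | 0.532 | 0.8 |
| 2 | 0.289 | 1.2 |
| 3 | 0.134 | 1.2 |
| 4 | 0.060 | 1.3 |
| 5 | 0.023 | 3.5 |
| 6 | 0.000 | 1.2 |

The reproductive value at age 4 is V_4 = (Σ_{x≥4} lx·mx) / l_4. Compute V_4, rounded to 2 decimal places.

2.64

lx·mx for x ≥ 4: 0.078, 0.0805, 0 → sum = 0.1585
V_4 = 0.1585 / l_4 = 0.1585 / 0.06 = 2.641667… → 2.64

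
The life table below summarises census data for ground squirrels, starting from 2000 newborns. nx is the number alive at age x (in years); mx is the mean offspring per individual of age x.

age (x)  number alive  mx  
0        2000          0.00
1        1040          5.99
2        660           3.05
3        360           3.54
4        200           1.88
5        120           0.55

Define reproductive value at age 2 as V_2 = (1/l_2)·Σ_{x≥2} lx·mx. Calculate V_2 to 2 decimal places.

lx = nx/n0 = nx/2000: 1, 0.52, 0.33, 0.18, 0.1, 0.06
lx·mx for x ≥ 2: 1.0065, 0.6372, 0.188, 0.033 → sum = 1.8647
V_2 = 1.8647 / l_2 = 1.8647 / 0.33 = 5.650606… → 5.65

5.65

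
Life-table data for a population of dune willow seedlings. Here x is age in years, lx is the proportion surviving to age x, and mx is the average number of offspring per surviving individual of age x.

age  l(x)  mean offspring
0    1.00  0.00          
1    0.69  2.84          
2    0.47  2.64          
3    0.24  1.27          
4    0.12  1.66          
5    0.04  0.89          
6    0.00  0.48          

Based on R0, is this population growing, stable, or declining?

R0 = Σ lx·mx = 0 + 1.9596 + 1.2408 + 0.3048 + 0.1992 + 0.0356 + 0 = 3.74
R0 > 1, so the population is growing.

growing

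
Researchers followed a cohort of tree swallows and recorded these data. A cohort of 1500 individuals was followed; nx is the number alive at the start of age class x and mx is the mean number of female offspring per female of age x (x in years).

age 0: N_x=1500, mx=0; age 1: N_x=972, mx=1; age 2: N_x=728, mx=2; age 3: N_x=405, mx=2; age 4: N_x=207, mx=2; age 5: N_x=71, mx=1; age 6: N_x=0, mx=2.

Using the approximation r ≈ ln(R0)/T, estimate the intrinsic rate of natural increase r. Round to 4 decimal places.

0.4065

lx = nx/n0 = nx/1500: 1, 0.648, 0.48533…, 0.27, 0.138, 0.04733…, 0
R0 = Σ lx·mx = 0 + 0.648 + 0.97067… + 0.54 + 0.276 + 0.04733… + 0 = 2.482…
Σ x·lx·mx = 5.55…; T = 5.55…/2.482… = 2.2361…
r ≈ ln(R0)/T = ln(2.482…)/2.2361… = 0.40654… → 0.4065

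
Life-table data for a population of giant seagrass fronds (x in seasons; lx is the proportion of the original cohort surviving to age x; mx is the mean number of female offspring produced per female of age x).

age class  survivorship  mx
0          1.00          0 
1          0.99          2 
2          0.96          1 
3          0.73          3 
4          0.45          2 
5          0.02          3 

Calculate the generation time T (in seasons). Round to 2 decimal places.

lx·mx: 0, 1.98, 0.96, 2.19, 0.9, 0.06 → R0 = 6.09
x·lx·mx: 0, 1.98, 1.92, 6.57, 3.6, 0.3 → Σ = 14.37
T = 14.37 / 6.09 = 2.359606… → 2.36

2.36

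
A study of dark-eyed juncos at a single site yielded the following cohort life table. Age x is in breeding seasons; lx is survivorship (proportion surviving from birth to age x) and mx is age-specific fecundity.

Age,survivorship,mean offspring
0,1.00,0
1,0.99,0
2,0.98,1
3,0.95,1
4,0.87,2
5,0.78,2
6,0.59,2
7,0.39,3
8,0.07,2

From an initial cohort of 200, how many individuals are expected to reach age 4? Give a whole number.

174

Expected survivors = N0 · l_4 = 200 × 0.87 = 174 → 174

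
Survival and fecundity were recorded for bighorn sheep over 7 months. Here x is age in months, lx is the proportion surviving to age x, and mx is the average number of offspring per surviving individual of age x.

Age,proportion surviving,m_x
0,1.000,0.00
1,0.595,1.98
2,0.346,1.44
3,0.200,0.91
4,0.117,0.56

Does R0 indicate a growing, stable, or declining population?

R0 = Σ lx·mx = 0 + 1.1781 + 0.49824 + 0.182 + 0.06552 = 1.92386
R0 > 1, so the population is growing.

growing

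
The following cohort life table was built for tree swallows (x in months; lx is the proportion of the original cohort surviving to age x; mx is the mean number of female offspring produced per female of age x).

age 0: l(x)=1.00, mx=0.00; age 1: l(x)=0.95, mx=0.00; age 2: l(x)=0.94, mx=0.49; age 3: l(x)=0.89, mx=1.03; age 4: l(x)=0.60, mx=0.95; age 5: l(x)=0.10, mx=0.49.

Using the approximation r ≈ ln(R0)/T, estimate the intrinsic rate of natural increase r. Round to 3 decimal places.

0.223

R0 = Σ lx·mx = 0 + 0 + 0.4606 + 0.9167 + 0.57 + 0.049 = 1.9963
Σ x·lx·mx = 6.1963; T = 6.1963/1.9963 = 3.10389…
r ≈ ln(R0)/T = ln(1.9963)/3.10389… = 0.22272… → 0.223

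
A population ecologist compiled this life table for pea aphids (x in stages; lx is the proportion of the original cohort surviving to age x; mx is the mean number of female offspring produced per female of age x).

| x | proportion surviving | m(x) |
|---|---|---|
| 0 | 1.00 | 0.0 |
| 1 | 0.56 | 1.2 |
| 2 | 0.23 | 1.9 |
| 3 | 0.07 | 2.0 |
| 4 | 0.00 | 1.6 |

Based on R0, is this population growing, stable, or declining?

R0 = Σ lx·mx = 0 + 0.672 + 0.437 + 0.14 + 0 = 1.249
R0 > 1, so the population is growing.

growing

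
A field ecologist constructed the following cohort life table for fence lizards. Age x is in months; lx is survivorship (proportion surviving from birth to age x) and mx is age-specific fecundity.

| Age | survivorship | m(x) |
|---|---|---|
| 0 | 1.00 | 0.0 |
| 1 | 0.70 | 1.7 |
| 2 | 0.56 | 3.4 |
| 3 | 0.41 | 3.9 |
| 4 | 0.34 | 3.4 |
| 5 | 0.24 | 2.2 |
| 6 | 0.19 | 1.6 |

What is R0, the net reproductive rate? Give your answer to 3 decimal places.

lx·mx by age: 0, 1.19, 1.904, 1.599, 1.156, 0.528, 0.304
R0 = Σ lx·mx = 6.681 → 6.681

6.681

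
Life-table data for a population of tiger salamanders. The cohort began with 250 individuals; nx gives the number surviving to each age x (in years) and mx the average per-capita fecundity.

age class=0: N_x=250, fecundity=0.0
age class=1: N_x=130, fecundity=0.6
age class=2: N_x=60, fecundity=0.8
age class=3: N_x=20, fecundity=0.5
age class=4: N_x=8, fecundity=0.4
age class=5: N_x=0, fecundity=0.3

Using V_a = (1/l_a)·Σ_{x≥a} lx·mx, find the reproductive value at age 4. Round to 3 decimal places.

lx = nx/n0 = nx/250: 1, 0.52, 0.24, 0.08, 0.032, 0
lx·mx for x ≥ 4: 0.0128, 0 → sum = 0.0128
V_4 = 0.0128 / l_4 = 0.0128 / 0.032 = 0.4 → 0.400

0.400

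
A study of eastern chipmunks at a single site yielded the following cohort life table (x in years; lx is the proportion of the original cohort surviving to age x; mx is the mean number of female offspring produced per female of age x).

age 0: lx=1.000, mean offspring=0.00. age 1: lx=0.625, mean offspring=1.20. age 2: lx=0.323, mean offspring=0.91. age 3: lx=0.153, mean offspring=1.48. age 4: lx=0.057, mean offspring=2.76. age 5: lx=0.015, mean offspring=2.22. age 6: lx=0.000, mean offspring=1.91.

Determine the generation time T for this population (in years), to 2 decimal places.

lx·mx: 0, 0.75, 0.29393, 0.22644, 0.15732, 0.0333, 0 → R0 = 1.46099
x·lx·mx: 0, 0.75, 0.58786, 0.67932, 0.62928, 0.1665, 0 → Σ = 2.81296
T = 2.81296 / 1.46099 = 1.925379… → 1.93

1.93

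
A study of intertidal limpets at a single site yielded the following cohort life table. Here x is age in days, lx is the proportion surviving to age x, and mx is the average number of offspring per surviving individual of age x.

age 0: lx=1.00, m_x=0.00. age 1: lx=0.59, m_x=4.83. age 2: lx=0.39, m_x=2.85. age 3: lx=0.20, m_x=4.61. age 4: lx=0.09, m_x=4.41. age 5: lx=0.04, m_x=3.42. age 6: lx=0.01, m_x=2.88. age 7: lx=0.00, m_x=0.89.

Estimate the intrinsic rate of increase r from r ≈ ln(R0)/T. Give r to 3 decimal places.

0.898

R0 = Σ lx·mx = 0 + 2.8497 + 1.1115 + 0.922 + 0.3969 + 0.1368 + 0.0288 + 0 = 5.4457
Σ x·lx·mx = 10.2831; T = 10.2831/5.4457 = 1.8883…
r ≈ ln(R0)/T = ln(5.4457)/1.8883… = 0.89754… → 0.898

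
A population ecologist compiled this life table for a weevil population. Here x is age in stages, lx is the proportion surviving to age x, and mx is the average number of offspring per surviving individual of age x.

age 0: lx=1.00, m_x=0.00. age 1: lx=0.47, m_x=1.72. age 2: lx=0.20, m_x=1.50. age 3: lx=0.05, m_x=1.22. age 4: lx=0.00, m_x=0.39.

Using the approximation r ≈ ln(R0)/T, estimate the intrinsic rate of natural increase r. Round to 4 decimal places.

R0 = Σ lx·mx = 0 + 0.8084 + 0.3 + 0.061 + 0 = 1.1694
Σ x·lx·mx = 1.5914; T = 1.5914/1.1694 = 1.36087…
r ≈ ln(R0)/T = ln(1.1694)/1.36087… = 0.114993… → 0.1150

0.1150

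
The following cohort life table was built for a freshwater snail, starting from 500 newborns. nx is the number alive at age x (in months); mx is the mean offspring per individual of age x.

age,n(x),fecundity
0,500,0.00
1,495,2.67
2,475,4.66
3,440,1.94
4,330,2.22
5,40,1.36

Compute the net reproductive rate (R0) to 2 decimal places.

10.35

lx = nx/n0 = nx/500: 1, 0.99, 0.95, 0.88, 0.66, 0.08
lx·mx by age: 0, 2.6433, 4.427, 1.7072, 1.4652, 0.1088
R0 = Σ lx·mx = 10.3515 → 10.35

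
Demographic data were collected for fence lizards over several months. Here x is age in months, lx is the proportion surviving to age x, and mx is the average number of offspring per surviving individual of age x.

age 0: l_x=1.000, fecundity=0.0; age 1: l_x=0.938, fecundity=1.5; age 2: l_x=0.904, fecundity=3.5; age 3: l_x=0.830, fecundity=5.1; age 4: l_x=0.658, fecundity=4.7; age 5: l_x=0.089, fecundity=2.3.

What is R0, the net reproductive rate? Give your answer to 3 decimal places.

12.101

lx·mx by age: 0, 1.407, 3.164, 4.233, 3.0926, 0.2047
R0 = Σ lx·mx = 12.1013 → 12.101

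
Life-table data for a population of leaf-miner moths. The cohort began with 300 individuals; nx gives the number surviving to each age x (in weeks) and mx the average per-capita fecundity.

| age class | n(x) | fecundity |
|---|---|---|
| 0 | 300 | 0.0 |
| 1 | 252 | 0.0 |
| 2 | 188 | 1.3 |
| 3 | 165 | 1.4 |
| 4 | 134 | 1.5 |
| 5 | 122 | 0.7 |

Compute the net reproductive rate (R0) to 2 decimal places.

lx = nx/n0 = nx/300: 1, 0.84, 0.62667…, 0.55, 0.44667…, 0.40667…
lx·mx by age: 0, 0, 0.814667…, 0.77, 0.67…, 0.284667…
R0 = Σ lx·mx = 2.539333… → 2.54

2.54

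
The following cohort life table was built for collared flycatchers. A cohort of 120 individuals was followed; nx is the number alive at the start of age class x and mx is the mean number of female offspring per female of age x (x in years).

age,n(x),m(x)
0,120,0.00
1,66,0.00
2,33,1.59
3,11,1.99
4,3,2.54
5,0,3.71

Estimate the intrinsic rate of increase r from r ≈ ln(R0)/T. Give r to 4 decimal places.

lx = nx/n0 = nx/120: 1, 0.55, 0.275, 0.09167…, 0.025, 0
R0 = Σ lx·mx = 0 + 0 + 0.43725 + 0.18242… + 0.0635 + 0 = 0.683167…
Σ x·lx·mx = 1.67575…; T = 1.67575…/0.683167… = 2.45292…
r ≈ ln(R0)/T = ln(0.683167…)/2.45292… = -0.155332… → -0.1553

-0.1553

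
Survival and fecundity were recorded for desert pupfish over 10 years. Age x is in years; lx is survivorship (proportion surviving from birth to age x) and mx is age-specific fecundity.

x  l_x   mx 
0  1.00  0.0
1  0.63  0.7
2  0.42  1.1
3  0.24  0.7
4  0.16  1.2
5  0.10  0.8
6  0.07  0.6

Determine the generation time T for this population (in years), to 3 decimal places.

2.375

lx·mx: 0, 0.441, 0.462, 0.168, 0.192, 0.08, 0.042 → R0 = 1.385
x·lx·mx: 0, 0.441, 0.924, 0.504, 0.768, 0.4, 0.252 → Σ = 3.289
T = 3.289 / 1.385 = 2.374729… → 2.375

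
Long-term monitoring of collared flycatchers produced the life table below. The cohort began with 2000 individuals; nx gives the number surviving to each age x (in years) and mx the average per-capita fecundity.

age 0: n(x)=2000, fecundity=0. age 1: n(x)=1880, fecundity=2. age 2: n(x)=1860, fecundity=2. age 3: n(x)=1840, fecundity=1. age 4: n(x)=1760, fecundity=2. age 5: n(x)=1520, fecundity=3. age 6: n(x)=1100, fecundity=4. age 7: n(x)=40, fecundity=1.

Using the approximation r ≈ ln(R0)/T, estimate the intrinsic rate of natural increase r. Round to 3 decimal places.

0.650

lx = nx/n0 = nx/2000: 1, 0.94, 0.93, 0.92, 0.88, 0.76, 0.55, 0.02
R0 = Σ lx·mx = 0 + 1.88 + 1.86 + 0.92 + 1.76 + 2.28 + 2.2 + 0.02 = 10.92
Σ x·lx·mx = 40.14; T = 40.14/10.92 = 3.67582…
r ≈ ln(R0)/T = ln(10.92)/3.67582… = 0.65036… → 0.650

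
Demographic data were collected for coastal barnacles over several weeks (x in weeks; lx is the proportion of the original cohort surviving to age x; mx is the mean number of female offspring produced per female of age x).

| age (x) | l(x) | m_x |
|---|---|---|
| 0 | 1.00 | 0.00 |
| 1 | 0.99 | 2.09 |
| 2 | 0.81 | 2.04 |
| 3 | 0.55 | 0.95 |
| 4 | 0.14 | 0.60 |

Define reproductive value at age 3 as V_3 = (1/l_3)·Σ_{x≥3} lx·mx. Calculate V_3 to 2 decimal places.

lx·mx for x ≥ 3: 0.5225, 0.084 → sum = 0.6065
V_3 = 0.6065 / l_3 = 0.6065 / 0.55 = 1.102727… → 1.10

1.10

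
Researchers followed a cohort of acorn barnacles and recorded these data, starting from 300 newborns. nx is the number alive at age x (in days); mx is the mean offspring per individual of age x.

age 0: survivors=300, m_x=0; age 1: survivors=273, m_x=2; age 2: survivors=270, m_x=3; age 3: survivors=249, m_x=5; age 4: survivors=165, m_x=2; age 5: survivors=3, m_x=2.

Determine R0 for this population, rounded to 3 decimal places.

9.790

lx = nx/n0 = nx/300: 1, 0.91, 0.9, 0.83, 0.55, 0.01
lx·mx by age: 0, 1.82, 2.7, 4.15, 1.1, 0.02
R0 = Σ lx·mx = 9.79 → 9.790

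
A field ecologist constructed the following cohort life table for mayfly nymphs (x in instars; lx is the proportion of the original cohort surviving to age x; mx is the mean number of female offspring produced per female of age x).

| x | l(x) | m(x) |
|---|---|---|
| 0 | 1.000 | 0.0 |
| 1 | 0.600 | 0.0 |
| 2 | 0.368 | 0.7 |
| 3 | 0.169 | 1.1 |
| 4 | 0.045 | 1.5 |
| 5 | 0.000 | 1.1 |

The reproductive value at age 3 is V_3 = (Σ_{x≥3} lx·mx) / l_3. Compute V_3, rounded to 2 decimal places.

1.50

lx·mx for x ≥ 3: 0.1859, 0.0675, 0 → sum = 0.2534
V_3 = 0.2534 / l_3 = 0.2534 / 0.169 = 1.499408… → 1.50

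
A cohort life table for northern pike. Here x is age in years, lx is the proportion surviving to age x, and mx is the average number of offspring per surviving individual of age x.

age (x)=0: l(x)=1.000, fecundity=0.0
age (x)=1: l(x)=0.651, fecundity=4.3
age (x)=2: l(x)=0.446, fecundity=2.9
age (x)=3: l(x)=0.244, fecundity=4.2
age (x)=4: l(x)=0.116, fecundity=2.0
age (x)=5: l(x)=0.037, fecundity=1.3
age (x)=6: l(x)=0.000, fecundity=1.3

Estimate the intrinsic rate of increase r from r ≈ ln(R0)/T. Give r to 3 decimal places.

R0 = Σ lx·mx = 0 + 2.7993 + 1.2934 + 1.0248 + 0.232 + 0.0481 + 0 = 5.3976
Σ x·lx·mx = 9.629; T = 9.629/5.3976 = 1.78394…
r ≈ ln(R0)/T = ln(5.3976)/1.78394… = 0.94507… → 0.945

0.945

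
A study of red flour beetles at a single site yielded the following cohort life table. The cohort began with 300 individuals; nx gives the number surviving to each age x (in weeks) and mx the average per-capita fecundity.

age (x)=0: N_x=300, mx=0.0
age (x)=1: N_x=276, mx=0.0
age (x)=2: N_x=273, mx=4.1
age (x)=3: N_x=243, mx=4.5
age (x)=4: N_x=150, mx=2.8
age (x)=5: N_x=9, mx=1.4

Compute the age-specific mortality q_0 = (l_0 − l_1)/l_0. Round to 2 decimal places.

0.08

lx = nx/n0 = nx/300: 1, 0.92, 0.91, 0.81, 0.5, 0.03
q_0 = (l_0 − l_1) / l_0 = (1 − 0.92) / 1
     = 0.08 / 1 = 0.08 → 0.08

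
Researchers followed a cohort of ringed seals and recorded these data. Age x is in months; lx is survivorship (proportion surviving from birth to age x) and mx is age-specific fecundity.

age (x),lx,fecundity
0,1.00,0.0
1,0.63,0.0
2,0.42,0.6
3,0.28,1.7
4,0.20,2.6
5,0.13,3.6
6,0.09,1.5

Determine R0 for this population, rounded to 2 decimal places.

1.85

lx·mx by age: 0, 0, 0.252, 0.476, 0.52, 0.468, 0.135
R0 = Σ lx·mx = 1.851 → 1.85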